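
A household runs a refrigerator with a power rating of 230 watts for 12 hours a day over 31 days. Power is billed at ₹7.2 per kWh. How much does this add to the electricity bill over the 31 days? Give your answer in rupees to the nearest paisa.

Runtime = 12 h/day × 31 days = 372 h
Energy = 0.23 kW × 372 h = 85.56 kWh
Cost = 85.56 kWh × ₹7.2/kWh = ₹616.03

₹616.03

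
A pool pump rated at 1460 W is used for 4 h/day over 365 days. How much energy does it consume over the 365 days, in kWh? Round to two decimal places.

2131.60 kWh

Runtime = 4 h/day × 365 days = 1460 h
Energy = 1.46 kW × 1460 h = 2131.6 kWh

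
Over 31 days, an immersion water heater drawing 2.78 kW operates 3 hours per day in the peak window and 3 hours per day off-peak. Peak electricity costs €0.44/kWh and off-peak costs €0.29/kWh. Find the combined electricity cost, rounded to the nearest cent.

Peak energy = 2.78 kW × 3 h × 31 = 258.54 kWh
Off-peak energy = 2.78 kW × 3 h × 31 = 258.54 kWh
Cost = 258.54 × €0.44 + 258.54 × €0.29 = €113.7576 + €74.9766 = €188.73

€188.73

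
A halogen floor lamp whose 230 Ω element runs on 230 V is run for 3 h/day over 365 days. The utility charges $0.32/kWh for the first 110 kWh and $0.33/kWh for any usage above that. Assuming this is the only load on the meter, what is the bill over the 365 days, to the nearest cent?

$82.01

Power = V²/R = 230²/230 = 230 W = 0.23 kW
Runtime = 3 h/day × 365 days = 1095 h
Energy = 0.23 kW × 1095 h = 251.85 kWh
Tier 1 (0–110 kWh): 110 × $0.32 = $35.2
Above 110 kWh: 141.85 × $0.33 = $46.8105
Bill = $82.01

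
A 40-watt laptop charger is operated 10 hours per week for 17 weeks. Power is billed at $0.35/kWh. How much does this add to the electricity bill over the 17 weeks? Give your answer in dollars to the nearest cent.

$2.38

Runtime = 10 h/week × 17 weeks = 170 h
Energy = 0.04 kW × 170 h = 6.8 kWh
Cost = 6.8 kWh × $0.35/kWh = $2.38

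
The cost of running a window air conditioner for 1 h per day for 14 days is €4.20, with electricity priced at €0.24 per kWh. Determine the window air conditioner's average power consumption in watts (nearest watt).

Energy = €4.20 ÷ €0.24/kWh = 17.5 kWh
Runtime = 1 h/day × 14 days = 14 h
Power = 17.5 kWh ÷ 14 h = 1.25 kW = 1250 W

1250 W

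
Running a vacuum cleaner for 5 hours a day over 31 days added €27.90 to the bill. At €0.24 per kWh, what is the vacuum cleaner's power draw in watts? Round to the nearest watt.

Energy = €27.90 ÷ €0.24/kWh = 116.25 kWh
Runtime = 5 h/day × 31 days = 155 h
Power = 116.25 kWh ÷ 155 h = 0.75 kW = 750 W

750 W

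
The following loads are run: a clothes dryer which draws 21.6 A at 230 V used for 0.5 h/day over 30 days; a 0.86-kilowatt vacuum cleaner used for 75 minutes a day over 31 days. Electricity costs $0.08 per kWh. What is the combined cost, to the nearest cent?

$8.63

clothes dryer: Power = 21.6 A × 230 V = 4968 W = 4.968 kW
clothes dryer: Runtime = 0.5 h/day × 30 days = 15 h
clothes dryer: 4.968 kW × 15 h = 74.52 kWh
vacuum cleaner: Runtime = 75 min × 31 = 2325 min = 38.75 h
vacuum cleaner: 0.86 kW × 38.75 h = 33.325 kWh
Total energy = 107.845 kWh
Cost = 107.845 × $0.08 = $8.63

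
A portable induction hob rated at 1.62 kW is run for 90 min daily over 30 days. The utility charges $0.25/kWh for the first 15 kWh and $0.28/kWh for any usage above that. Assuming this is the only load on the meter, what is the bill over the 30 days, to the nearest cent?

Runtime = 90 min × 30 = 2700 min = 45 h
Energy = 1.62 kW × 45 h = 72.9 kWh
Tier 1 (0–15 kWh): 15 × $0.25 = $3.75
Above 15 kWh: 57.9 × $0.28 = $16.212
Bill = $19.96

$19.96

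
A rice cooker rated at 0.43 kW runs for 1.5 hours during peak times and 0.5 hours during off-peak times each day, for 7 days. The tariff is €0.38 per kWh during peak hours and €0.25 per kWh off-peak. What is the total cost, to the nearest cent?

Peak energy = 0.43 kW × 1.5 h × 7 = 4.515 kWh
Off-peak energy = 0.43 kW × 0.5 h × 7 = 1.505 kWh
Cost = 4.515 × €0.38 + 1.505 × €0.25 = €1.7157 + €0.37625 = €2.09

€2.09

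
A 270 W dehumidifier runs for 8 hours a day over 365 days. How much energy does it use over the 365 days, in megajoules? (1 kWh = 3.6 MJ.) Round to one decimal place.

Runtime = 8 h/day × 365 days = 2920 h
Energy = 0.27 kW × 2920 h = 788.4 kWh
= 788.4 × 3.6 MJ = 2838.2 MJ

2838.2 MJ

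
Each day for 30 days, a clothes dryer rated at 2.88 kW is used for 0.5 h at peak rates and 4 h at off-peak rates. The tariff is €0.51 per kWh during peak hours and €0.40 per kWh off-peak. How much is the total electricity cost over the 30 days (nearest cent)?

Peak energy = 2.88 kW × 0.5 h × 30 = 43.2 kWh
Off-peak energy = 2.88 kW × 4 h × 30 = 345.6 kWh
Cost = 43.2 × €0.51 + 345.6 × €0.40 = €22.032 + €138.24 = €160.27

€160.27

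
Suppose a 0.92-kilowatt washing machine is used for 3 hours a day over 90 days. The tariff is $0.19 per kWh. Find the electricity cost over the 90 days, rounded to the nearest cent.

Runtime = 3 h/day × 90 days = 270 h
Energy = 0.92 kW × 270 h = 248.4 kWh
Cost = 248.4 kWh × $0.19/kWh = $47.20

$47.20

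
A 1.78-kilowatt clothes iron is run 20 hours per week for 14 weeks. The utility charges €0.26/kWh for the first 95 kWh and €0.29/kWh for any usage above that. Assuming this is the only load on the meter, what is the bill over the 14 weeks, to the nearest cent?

Runtime = 20 h/week × 14 weeks = 280 h
Energy = 1.78 kW × 280 h = 498.4 kWh
Tier 1 (0–95 kWh): 95 × €0.26 = €24.7
Above 95 kWh: 403.4 × €0.29 = €116.986
Bill = €141.69

€141.69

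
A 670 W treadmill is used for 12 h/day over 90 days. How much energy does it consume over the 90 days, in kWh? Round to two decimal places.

723.60 kWh

Runtime = 12 h/day × 90 days = 1080 h
Energy = 0.67 kW × 1080 h = 723.6 kWh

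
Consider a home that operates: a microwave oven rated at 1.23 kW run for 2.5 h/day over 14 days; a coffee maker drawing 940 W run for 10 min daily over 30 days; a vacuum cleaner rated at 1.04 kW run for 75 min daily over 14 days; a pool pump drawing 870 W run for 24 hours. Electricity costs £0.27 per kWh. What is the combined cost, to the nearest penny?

£23.44

microwave oven: Runtime = 2.5 h/day × 14 days = 35 h
microwave oven: 1.23 kW × 35 h = 43.05 kWh
coffee maker: Runtime = 10 min × 30 = 300 min = 5 h
coffee maker: 0.94 kW × 5 h = 4.7 kWh
vacuum cleaner: Runtime = 75 min × 14 = 1050 min = 17.5 h
vacuum cleaner: 1.04 kW × 17.5 h = 18.2 kWh
pool pump: 0.87 kW × 24 h = 20.88 kWh
Total energy = 86.83 kWh
Cost = 86.83 × £0.27 = £23.44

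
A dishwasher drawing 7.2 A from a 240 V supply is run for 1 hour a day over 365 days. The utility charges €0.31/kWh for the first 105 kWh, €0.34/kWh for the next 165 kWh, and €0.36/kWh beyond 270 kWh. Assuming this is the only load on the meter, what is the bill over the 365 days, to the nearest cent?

€218.51

Power = 7.2 A × 240 V = 1728 W = 1.728 kW
Runtime = 1 h/day × 365 days = 365 h
Energy = 1.728 kW × 365 h = 630.72 kWh
Tier 1 (0–105 kWh): 105 × €0.31 = €32.55
Tier 2 (105–270 kWh): 165 × €0.34 = €56.1
Above 270 kWh: 360.72 × €0.36 = €129.8592
Bill = €218.51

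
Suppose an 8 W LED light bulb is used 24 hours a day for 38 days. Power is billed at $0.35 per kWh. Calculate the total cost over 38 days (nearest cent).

Runtime = 24 h × 38 = 912 h
Energy = 0.008 kW × 912 h = 7.296 kWh
Cost = 7.296 kWh × $0.35/kWh = $2.55

$2.55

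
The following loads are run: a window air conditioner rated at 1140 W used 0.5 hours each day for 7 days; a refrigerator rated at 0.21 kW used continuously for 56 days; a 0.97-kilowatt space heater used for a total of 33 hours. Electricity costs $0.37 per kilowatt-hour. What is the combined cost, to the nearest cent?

window air conditioner: Runtime = 0.5 h/day × 7 days = 3.5 h
window air conditioner: 1.14 kW × 3.5 h = 3.99 kWh
refrigerator: Runtime = 24 h × 56 = 1344 h
refrigerator: 0.21 kW × 1344 h = 282.24 kWh
space heater: 0.97 kW × 33 h = 32.01 kWh
Total energy = 318.24 kWh
Cost = 318.24 × $0.37 = $117.75

$117.75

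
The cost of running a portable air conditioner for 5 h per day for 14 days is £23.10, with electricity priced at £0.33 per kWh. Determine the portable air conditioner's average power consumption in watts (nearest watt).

Energy = £23.10 ÷ £0.33/kWh = 70 kWh
Runtime = 5 h/day × 14 days = 70 h
Power = 70 kWh ÷ 70 h = 1 kW = 1000 W

1000 W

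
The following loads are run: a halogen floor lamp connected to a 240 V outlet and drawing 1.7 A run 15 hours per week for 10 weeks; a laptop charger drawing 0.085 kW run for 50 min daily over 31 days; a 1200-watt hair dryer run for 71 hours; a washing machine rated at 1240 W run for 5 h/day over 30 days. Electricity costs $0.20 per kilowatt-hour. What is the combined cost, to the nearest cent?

$66.92

halogen floor lamp: Power = 1.7 A × 240 V = 408 W = 0.408 kW
halogen floor lamp: Runtime = 15 h/week × 10 weeks = 150 h
halogen floor lamp: 0.408 kW × 150 h = 61.2 kWh
laptop charger: Runtime = 50 min × 31 = 1550 min = 25.833333… h
laptop charger: 0.085 kW × 25.833333… h = 2.195833… kWh
hair dryer: 1.2 kW × 71 h = 85.2 kWh
washing machine: Runtime = 5 h/day × 30 days = 150 h
washing machine: 1.24 kW × 150 h = 186 kWh
Total energy = 334.595833… kWh
Cost = 334.595833… × $0.20 = $66.92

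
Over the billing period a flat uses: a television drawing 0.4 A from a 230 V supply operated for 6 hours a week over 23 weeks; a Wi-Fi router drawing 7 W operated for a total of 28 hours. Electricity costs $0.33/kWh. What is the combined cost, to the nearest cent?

television: Power = 0.4 A × 230 V = 92 W = 0.092 kW
television: Runtime = 6 h/week × 23 weeks = 138 h
television: 0.092 kW × 138 h = 12.696 kWh
Wi-Fi router: 0.007 kW × 28 h = 0.196 kWh
Total energy = 12.892 kWh
Cost = 12.892 × $0.33 = $4.25

$4.25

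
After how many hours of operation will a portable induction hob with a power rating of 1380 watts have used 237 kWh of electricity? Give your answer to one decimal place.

Hours = 237 kWh ÷ 1.38 kW = 171.7 h

171.7 h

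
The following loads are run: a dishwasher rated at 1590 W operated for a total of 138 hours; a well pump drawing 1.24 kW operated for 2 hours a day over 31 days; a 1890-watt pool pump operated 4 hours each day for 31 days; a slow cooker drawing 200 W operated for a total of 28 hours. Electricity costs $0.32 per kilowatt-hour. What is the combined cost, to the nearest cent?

dishwasher: 1.59 kW × 138 h = 219.42 kWh
well pump: Runtime = 2 h/day × 31 days = 62 h
well pump: 1.24 kW × 62 h = 76.88 kWh
pool pump: Runtime = 4 h/day × 31 days = 124 h
pool pump: 1.89 kW × 124 h = 234.36 kWh
slow cooker: 0.2 kW × 28 h = 5.6 kWh
Total energy = 536.26 kWh
Cost = 536.26 × $0.32 = $171.60

$171.60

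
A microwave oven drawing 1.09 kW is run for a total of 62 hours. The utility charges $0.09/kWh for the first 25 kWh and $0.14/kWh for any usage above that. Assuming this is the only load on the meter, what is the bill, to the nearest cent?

Energy = 1.09 kW × 62 h = 67.58 kWh
Tier 1 (0–25 kWh): 25 × $0.09 = $2.25
Above 25 kWh: 42.58 × $0.14 = $5.9612
Bill = $8.21

$8.21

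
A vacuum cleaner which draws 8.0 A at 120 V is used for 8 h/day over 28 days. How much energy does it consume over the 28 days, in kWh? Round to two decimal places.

215.04 kWh

Power = 8.0 A × 120 V = 960 W = 0.96 kW
Runtime = 8 h/day × 28 days = 224 h
Energy = 0.96 kW × 224 h = 215.04 kWh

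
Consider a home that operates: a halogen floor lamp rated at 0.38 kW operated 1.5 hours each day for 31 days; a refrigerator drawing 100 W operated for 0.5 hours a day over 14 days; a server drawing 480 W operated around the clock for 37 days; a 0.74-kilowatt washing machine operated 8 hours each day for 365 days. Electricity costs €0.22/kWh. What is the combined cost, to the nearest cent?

€573.19

halogen floor lamp: Runtime = 1.5 h/day × 31 days = 46.5 h
halogen floor lamp: 0.38 kW × 46.5 h = 17.67 kWh
refrigerator: Runtime = 0.5 h/day × 14 days = 7 h
refrigerator: 0.1 kW × 7 h = 0.7 kWh
server: Runtime = 24 h × 37 = 888 h
server: 0.48 kW × 888 h = 426.24 kWh
washing machine: Runtime = 8 h/day × 365 days = 2920 h
washing machine: 0.74 kW × 2920 h = 2160.8 kWh
Total energy = 2605.41 kWh
Cost = 2605.41 × €0.22 = €573.19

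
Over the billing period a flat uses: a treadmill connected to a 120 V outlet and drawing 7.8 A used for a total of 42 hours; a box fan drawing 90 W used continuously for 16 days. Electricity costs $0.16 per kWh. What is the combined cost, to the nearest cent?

treadmill: Power = 7.8 A × 120 V = 936 W = 0.936 kW
treadmill: 0.936 kW × 42 h = 39.312 kWh
box fan: Runtime = 24 h × 16 = 384 h
box fan: 0.09 kW × 384 h = 34.56 kWh
Total energy = 73.872 kWh
Cost = 73.872 × $0.16 = $11.82

$11.82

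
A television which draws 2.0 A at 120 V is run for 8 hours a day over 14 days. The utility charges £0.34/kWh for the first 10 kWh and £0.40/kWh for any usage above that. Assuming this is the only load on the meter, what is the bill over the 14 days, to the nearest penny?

Power = 2.0 A × 120 V = 240 W = 0.24 kW
Runtime = 8 h/day × 14 days = 112 h
Energy = 0.24 kW × 112 h = 26.88 kWh
Tier 1 (0–10 kWh): 10 × £0.34 = £3.4
Above 10 kWh: 16.88 × £0.40 = £6.752
Bill = £10.15

£10.15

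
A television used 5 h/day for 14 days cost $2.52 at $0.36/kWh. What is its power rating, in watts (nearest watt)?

100 W

Energy = $2.52 ÷ $0.36/kWh = 7 kWh
Runtime = 5 h/day × 14 days = 70 h
Power = 7 kWh ÷ 70 h = 0.1 kW = 100 W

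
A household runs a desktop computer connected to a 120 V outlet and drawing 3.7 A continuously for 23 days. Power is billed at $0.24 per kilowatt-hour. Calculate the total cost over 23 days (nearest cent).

Power = 3.7 A × 120 V = 444 W = 0.444 kW
Runtime = 24 h × 23 = 552 h
Energy = 0.444 kW × 552 h = 245.088 kWh
Cost = 245.088 kWh × $0.24/kWh = $58.82

$58.82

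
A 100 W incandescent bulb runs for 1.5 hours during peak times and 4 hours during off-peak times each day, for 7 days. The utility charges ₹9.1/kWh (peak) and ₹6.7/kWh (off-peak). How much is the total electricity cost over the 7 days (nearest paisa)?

₹28.32

Peak energy = 0.1 kW × 1.5 h × 7 = 1.05 kWh
Off-peak energy = 0.1 kW × 4 h × 7 = 2.8 kWh
Cost = 1.05 × ₹9.1 + 2.8 × ₹6.7 = ₹9.555 + ₹18.76 = ₹28.32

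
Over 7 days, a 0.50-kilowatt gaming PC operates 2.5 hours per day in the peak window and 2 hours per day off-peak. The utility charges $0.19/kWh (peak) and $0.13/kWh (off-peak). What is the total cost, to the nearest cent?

$2.57

Peak energy = 0.5 kW × 2.5 h × 7 = 8.75 kWh
Off-peak energy = 0.5 kW × 2 h × 7 = 7 kWh
Cost = 8.75 × $0.19 + 7 × $0.13 = $1.6625 + $0.91 = $2.57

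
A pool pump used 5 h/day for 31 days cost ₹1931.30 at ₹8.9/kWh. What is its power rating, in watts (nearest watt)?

1400 W

Energy = ₹1931.30 ÷ ₹8.9/kWh = 217 kWh
Runtime = 5 h/day × 31 days = 155 h
Power = 217 kWh ÷ 155 h = 1.4 kW = 1400 W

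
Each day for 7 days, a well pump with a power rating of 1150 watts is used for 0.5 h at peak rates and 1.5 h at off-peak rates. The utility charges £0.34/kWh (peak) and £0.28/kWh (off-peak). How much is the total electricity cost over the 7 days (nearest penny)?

Peak energy = 1.15 kW × 0.5 h × 7 = 4.025 kWh
Off-peak energy = 1.15 kW × 1.5 h × 7 = 12.075 kWh
Cost = 4.025 × £0.34 + 12.075 × £0.28 = £1.3685 + £3.381 = £4.75

£4.75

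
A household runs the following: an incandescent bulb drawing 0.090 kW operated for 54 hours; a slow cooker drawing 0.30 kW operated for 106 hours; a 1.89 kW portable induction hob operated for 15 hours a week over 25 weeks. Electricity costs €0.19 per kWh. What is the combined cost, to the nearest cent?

incandescent bulb: 0.09 kW × 54 h = 4.86 kWh
slow cooker: 0.3 kW × 106 h = 31.8 kWh
portable induction hob: Runtime = 15 h/week × 25 weeks = 375 h
portable induction hob: 1.89 kW × 375 h = 708.75 kWh
Total energy = 745.41 kWh
Cost = 745.41 × €0.19 = €141.63

€141.63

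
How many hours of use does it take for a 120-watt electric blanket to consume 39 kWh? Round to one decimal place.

325.0 h

Hours = 39 kWh ÷ 0.12 kW = 325.0 h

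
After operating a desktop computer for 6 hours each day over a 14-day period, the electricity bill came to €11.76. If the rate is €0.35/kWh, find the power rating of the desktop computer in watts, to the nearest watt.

400 W

Energy = €11.76 ÷ €0.35/kWh = 33.6 kWh
Runtime = 6 h/day × 14 days = 84 h
Power = 33.6 kWh ÷ 84 h = 0.4 kW = 400 W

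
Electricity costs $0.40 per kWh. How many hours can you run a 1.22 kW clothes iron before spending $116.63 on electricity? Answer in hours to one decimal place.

Energy available = $116.63 ÷ $0.40/kWh = 291.575 kWh
Hours = 291.575 kWh ÷ 1.22 kW = 239.0 h

239.0 h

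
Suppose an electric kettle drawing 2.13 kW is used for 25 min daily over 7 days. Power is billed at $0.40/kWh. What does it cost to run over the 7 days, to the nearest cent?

Runtime = 25 min × 7 = 175 min = 2.916666… h
Energy = 2.13 kW × 2.916666… h = 6.2125 kWh
Cost = 6.2125 kWh × $0.40/kWh = $2.49

$2.49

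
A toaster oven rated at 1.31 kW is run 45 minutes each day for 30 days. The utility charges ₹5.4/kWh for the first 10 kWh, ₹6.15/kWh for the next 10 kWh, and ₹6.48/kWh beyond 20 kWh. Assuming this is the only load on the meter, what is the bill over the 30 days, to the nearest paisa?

Runtime = 45 min × 30 = 1350 min = 22.5 h
Energy = 1.31 kW × 22.5 h = 29.475 kWh
Tier 1 (0–10 kWh): 10 × ₹5.4 = ₹54
Tier 2 (10–20 kWh): 10 × ₹6.15 = ₹61.5
Above 20 kWh: 9.475 × ₹6.48 = ₹61.398
Bill = ₹176.90

₹176.90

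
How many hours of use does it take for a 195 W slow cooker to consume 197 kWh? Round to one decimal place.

Hours = 197 kWh ÷ 0.195 kW = 1010.3 h

1010.3 h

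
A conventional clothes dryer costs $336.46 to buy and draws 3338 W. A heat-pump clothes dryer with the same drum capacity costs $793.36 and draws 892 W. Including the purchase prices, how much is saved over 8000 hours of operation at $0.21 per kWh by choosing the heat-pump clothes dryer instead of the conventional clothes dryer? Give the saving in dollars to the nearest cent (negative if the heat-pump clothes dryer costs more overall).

conventional clothes dryer: $336.46 + (3338/1000) kW × 8000 h × $0.21 = $336.46 + $5607.84 = $5944.3
heat-pump clothes dryer: $793.36 + (892/1000) kW × 8000 h × $0.21 = $793.36 + $1498.56 = $2291.92
Saving = $5944.3 − $2291.92 = $3652.38

$3652.38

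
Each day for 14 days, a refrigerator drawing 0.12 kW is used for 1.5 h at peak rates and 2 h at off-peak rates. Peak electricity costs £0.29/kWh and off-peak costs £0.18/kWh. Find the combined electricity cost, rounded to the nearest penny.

£1.34

Peak energy = 0.12 kW × 1.5 h × 14 = 2.52 kWh
Off-peak energy = 0.12 kW × 2 h × 14 = 3.36 kWh
Cost = 2.52 × £0.29 + 3.36 × £0.18 = £0.7308 + £0.6048 = £1.34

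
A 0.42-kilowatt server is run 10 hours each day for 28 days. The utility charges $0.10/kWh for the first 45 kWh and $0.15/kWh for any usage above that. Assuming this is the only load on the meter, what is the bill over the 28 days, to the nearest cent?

$15.39

Runtime = 10 h/day × 28 days = 280 h
Energy = 0.42 kW × 280 h = 117.6 kWh
Tier 1 (0–45 kWh): 45 × $0.10 = $4.5
Above 45 kWh: 72.6 × $0.15 = $10.89
Bill = $15.39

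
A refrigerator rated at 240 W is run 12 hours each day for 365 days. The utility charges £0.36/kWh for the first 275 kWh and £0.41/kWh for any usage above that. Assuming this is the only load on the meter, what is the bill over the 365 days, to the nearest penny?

Runtime = 12 h/day × 365 days = 4380 h
Energy = 0.24 kW × 4380 h = 1051.2 kWh
Tier 1 (0–275 kWh): 275 × £0.36 = £99
Above 275 kWh: 776.2 × £0.41 = £318.242
Bill = £417.24

£417.24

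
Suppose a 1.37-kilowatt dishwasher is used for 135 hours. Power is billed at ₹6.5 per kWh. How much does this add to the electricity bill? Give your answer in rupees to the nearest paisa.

₹1202.18

Energy = 1.37 kW × 135 h = 184.95 kWh
Cost = 184.95 kWh × ₹6.5/kWh = ₹1202.18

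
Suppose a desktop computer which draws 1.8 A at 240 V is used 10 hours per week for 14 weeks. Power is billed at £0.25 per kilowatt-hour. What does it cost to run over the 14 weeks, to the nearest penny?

£15.12

Power = 1.8 A × 240 V = 432 W = 0.432 kW
Runtime = 10 h/week × 14 weeks = 140 h
Energy = 0.432 kW × 140 h = 60.48 kWh
Cost = 60.48 kWh × £0.25/kWh = £15.12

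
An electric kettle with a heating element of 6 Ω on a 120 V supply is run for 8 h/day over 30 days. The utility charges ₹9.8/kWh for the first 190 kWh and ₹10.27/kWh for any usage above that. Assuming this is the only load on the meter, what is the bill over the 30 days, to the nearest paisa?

₹5826.22

Power = V²/R = 120²/6 = 2400 W = 2.4 kW
Runtime = 8 h/day × 30 days = 240 h
Energy = 2.4 kW × 240 h = 576 kWh
Tier 1 (0–190 kWh): 190 × ₹9.8 = ₹1862
Above 190 kWh: 386 × ₹10.27 = ₹3964.22
Bill = ₹5826.22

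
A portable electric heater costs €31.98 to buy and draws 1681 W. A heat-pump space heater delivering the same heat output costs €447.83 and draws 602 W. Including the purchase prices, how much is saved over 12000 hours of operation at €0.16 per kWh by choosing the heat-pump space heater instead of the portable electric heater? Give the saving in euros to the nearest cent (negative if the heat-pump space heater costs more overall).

portable electric heater: €31.98 + (1681/1000) kW × 12000 h × €0.16 = €31.98 + €3227.52 = €3259.5
heat-pump space heater: €447.83 + (602/1000) kW × 12000 h × €0.16 = €447.83 + €1155.84 = €1603.67
Saving = €3259.5 − €1603.67 = €1655.83

€1655.83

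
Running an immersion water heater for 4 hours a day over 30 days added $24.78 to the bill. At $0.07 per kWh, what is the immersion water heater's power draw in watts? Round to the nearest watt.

Energy = $24.78 ÷ $0.07/kWh = 354 kWh
Runtime = 4 h/day × 30 days = 120 h
Power = 354 kWh ÷ 120 h = 2.95 kW = 2950 W

2950 W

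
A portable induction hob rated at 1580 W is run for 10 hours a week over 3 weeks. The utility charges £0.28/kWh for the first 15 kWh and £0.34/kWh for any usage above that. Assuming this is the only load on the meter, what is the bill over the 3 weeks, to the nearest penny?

Runtime = 10 h/week × 3 weeks = 30 h
Energy = 1.58 kW × 30 h = 47.4 kWh
Tier 1 (0–15 kWh): 15 × £0.28 = £4.2
Above 15 kWh: 32.4 × £0.34 = £11.016
Bill = £15.22

£15.22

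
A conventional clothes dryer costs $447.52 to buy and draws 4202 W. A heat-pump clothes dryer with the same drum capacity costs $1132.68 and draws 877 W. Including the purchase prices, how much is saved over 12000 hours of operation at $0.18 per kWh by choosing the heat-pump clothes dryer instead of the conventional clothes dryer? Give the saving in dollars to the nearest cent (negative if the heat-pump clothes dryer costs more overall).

$6496.84

conventional clothes dryer: $447.52 + (4202/1000) kW × 12000 h × $0.18 = $447.52 + $9076.32 = $9523.84
heat-pump clothes dryer: $1132.68 + (877/1000) kW × 12000 h × $0.18 = $1132.68 + $1894.32 = $3027
Saving = $9523.84 − $3027 = $6496.84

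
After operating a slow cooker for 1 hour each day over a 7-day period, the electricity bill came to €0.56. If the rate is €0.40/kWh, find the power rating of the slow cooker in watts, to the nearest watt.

200 W

Energy = €0.56 ÷ €0.40/kWh = 1.4 kWh
Runtime = 1 h/day × 7 days = 7 h
Power = 1.4 kWh ÷ 7 h = 0.2 kW = 200 W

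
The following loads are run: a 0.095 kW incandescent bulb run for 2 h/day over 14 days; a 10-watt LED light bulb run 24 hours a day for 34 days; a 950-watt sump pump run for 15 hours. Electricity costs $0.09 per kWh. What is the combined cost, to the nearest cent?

$2.26

incandescent bulb: Runtime = 2 h/day × 14 days = 28 h
incandescent bulb: 0.095 kW × 28 h = 2.66 kWh
LED light bulb: Runtime = 24 h × 34 = 816 h
LED light bulb: 0.01 kW × 816 h = 8.16 kWh
sump pump: 0.95 kW × 15 h = 14.25 kWh
Total energy = 25.07 kWh
Cost = 25.07 × $0.09 = $2.26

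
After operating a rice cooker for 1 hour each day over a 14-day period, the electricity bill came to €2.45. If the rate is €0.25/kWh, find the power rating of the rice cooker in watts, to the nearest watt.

Energy = €2.45 ÷ €0.25/kWh = 9.8 kWh
Runtime = 1 h/day × 14 days = 14 h
Power = 9.8 kWh ÷ 14 h = 0.7 kW = 700 W

700 W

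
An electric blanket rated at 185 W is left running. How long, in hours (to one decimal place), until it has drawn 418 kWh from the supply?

2259.5 h

Hours = 418 kWh ÷ 0.185 kW = 2259.5 h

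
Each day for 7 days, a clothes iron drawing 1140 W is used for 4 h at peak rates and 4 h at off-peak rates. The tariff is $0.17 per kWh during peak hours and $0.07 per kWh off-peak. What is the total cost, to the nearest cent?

Peak energy = 1.14 kW × 4 h × 7 = 31.92 kWh
Off-peak energy = 1.14 kW × 4 h × 7 = 31.92 kWh
Cost = 31.92 × $0.17 + 31.92 × $0.07 = $5.4264 + $2.2344 = $7.66

$7.66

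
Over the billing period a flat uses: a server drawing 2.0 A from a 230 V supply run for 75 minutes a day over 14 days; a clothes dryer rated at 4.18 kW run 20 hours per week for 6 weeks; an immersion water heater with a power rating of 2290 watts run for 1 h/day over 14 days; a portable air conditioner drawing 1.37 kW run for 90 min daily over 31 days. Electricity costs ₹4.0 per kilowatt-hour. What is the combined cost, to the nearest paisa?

₹2421.66

server: Power = 2.0 A × 230 V = 460 W = 0.46 kW
server: Runtime = 75 min × 14 = 1050 min = 17.5 h
server: 0.46 kW × 17.5 h = 8.05 kWh
clothes dryer: Runtime = 20 h/week × 6 weeks = 120 h
clothes dryer: 4.18 kW × 120 h = 501.6 kWh
immersion water heater: Runtime = 1 h/day × 14 days = 14 h
immersion water heater: 2.29 kW × 14 h = 32.06 kWh
portable air conditioner: Runtime = 90 min × 31 = 2790 min = 46.5 h
portable air conditioner: 1.37 kW × 46.5 h = 63.705 kWh
Total energy = 605.415 kWh
Cost = 605.415 × ₹4.0 = ₹2421.66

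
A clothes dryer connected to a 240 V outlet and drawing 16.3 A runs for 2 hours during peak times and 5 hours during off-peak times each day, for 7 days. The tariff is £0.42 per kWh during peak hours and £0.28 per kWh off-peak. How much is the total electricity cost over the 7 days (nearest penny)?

£61.34

Power = 16.3 A × 240 V = 3912 W = 3.912 kW
Peak energy = 3.912 kW × 2 h × 7 = 54.768 kWh
Off-peak energy = 3.912 kW × 5 h × 7 = 136.92 kWh
Cost = 54.768 × £0.42 + 136.92 × £0.28 = £23.00256 + £38.3376 = £61.34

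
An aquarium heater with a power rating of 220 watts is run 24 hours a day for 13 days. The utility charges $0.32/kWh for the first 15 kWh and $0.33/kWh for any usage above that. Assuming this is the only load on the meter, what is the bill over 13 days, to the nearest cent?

Runtime = 24 h × 13 = 312 h
Energy = 0.22 kW × 312 h = 68.64 kWh
Tier 1 (0–15 kWh): 15 × $0.32 = $4.8
Above 15 kWh: 53.64 × $0.33 = $17.7012
Bill = $22.50

$22.50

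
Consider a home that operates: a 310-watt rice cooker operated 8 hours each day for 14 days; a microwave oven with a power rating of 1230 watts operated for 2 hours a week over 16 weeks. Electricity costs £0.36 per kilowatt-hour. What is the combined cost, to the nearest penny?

£26.67

rice cooker: Runtime = 8 h/day × 14 days = 112 h
rice cooker: 0.31 kW × 112 h = 34.72 kWh
microwave oven: Runtime = 2 h/week × 16 weeks = 32 h
microwave oven: 1.23 kW × 32 h = 39.36 kWh
Total energy = 74.08 kWh
Cost = 74.08 × £0.36 = £26.67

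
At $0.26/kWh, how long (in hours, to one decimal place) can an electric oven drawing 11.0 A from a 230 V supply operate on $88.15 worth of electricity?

134.0 h

Power = 11.0 A × 230 V = 2530 W = 2.53 kW
Energy available = $88.15 ÷ $0.26/kWh = 339.0385 kWh
Hours = 339.0385 kWh ÷ 2.53 kW = 134.0 h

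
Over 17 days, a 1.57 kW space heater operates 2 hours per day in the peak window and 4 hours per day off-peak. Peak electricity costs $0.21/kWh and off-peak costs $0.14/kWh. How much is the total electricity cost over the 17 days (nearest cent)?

$26.16

Peak energy = 1.57 kW × 2 h × 17 = 53.38 kWh
Off-peak energy = 1.57 kW × 4 h × 17 = 106.76 kWh
Cost = 53.38 × $0.21 + 106.76 × $0.14 = $11.2098 + $14.9464 = $26.16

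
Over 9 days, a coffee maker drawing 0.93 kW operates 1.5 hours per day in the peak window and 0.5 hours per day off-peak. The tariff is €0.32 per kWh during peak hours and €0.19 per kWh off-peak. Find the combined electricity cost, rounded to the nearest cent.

Peak energy = 0.93 kW × 1.5 h × 9 = 12.555 kWh
Off-peak energy = 0.93 kW × 0.5 h × 9 = 4.185 kWh
Cost = 12.555 × €0.32 + 4.185 × €0.19 = €4.0176 + €0.79515 = €4.81

€4.81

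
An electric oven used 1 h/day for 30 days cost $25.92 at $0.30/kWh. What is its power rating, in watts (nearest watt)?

Energy = $25.92 ÷ $0.30/kWh = 86.4 kWh
Runtime = 1 h/day × 30 days = 30 h
Power = 86.4 kWh ÷ 30 h = 2.88 kW = 2880 W

2880 W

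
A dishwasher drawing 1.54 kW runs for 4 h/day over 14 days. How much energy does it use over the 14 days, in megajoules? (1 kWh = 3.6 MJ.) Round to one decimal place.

Runtime = 4 h/day × 14 days = 56 h
Energy = 1.54 kW × 56 h = 86.24 kWh
= 86.24 × 3.6 MJ = 310.5 MJ

310.5 MJ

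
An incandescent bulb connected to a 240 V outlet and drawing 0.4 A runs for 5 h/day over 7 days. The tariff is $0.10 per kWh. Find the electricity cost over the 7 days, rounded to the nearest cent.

$0.34

Power = 0.4 A × 240 V = 96 W = 0.096 kW
Runtime = 5 h/day × 7 days = 35 h
Energy = 0.096 kW × 35 h = 3.36 kWh
Cost = 3.36 kWh × $0.10/kWh = $0.34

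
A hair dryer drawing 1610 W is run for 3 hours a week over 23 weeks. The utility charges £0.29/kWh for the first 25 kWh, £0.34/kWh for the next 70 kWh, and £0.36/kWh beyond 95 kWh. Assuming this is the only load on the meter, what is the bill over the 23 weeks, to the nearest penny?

Runtime = 3 h/week × 23 weeks = 69 h
Energy = 1.61 kW × 69 h = 111.09 kWh
Tier 1 (0–25 kWh): 25 × £0.29 = £7.25
Tier 2 (25–95 kWh): 70 × £0.34 = £23.8
Above 95 kWh: 16.09 × £0.36 = £5.7924
Bill = £36.84

£36.84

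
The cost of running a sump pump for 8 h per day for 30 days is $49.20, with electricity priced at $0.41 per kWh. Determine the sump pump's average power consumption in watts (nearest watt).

500 W

Energy = $49.20 ÷ $0.41/kWh = 120 kWh
Runtime = 8 h/day × 30 days = 240 h
Power = 120 kWh ÷ 240 h = 0.5 kW = 500 W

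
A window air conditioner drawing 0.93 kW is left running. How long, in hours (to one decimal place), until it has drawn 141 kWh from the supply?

151.6 h

Hours = 141 kWh ÷ 0.93 kW = 151.6 h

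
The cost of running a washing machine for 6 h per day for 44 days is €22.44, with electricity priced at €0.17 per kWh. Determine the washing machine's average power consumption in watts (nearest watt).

500 W

Energy = €22.44 ÷ €0.17/kWh = 132 kWh
Runtime = 6 h/day × 44 days = 264 h
Power = 132 kWh ÷ 264 h = 0.5 kW = 500 W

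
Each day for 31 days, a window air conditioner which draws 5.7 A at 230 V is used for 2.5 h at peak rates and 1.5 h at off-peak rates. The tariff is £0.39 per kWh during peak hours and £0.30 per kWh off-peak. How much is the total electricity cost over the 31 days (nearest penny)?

Power = 5.7 A × 230 V = 1311 W = 1.311 kW
Peak energy = 1.311 kW × 2.5 h × 31 = 101.6025 kWh
Off-peak energy = 1.311 kW × 1.5 h × 31 = 60.9615 kWh
Cost = 101.6025 × £0.39 + 60.9615 × £0.30 = £39.624975 + £18.28845 = £57.91

£57.91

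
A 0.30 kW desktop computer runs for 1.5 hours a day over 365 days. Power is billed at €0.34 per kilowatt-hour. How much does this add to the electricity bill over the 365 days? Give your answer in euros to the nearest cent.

€55.85

Runtime = 1.5 h/day × 365 days = 547.5 h
Energy = 0.3 kW × 547.5 h = 164.25 kWh
Cost = 164.25 kWh × €0.34/kWh = €55.85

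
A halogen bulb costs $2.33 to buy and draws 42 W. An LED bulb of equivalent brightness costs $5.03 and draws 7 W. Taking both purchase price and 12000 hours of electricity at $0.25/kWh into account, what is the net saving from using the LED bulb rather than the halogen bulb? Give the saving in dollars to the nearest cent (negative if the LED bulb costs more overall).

$102.30

halogen bulb: $2.33 + (42/1000) kW × 12000 h × $0.25 = $2.33 + $126 = $128.33
LED bulb: $5.03 + (7/1000) kW × 12000 h × $0.25 = $5.03 + $21 = $26.03
Saving = $128.33 − $26.03 = $102.3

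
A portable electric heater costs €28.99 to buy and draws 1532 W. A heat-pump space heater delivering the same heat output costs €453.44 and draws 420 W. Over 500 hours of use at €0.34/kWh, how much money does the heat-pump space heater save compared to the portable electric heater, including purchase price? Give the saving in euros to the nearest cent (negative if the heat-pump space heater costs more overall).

-€235.41

portable electric heater: €28.99 + (1532/1000) kW × 500 h × €0.34 = €28.99 + €260.44 = €289.43
heat-pump space heater: €453.44 + (420/1000) kW × 500 h × €0.34 = €453.44 + €71.4 = €524.84
Saving = €289.43 − €524.84 = −€235.41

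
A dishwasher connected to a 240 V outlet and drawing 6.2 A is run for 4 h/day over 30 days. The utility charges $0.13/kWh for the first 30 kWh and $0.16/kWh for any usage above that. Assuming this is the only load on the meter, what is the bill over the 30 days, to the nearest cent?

$27.67

Power = 6.2 A × 240 V = 1488 W = 1.488 kW
Runtime = 4 h/day × 30 days = 120 h
Energy = 1.488 kW × 120 h = 178.56 kWh
Tier 1 (0–30 kWh): 30 × $0.13 = $3.9
Above 30 kWh: 148.56 × $0.16 = $23.7696
Bill = $27.67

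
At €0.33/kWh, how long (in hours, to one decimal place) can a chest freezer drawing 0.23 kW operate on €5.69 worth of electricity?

Energy available = €5.69 ÷ €0.33/kWh = 17.2424 kWh
Hours = 17.2424 kWh ÷ 0.23 kW = 75.0 h

75.0 h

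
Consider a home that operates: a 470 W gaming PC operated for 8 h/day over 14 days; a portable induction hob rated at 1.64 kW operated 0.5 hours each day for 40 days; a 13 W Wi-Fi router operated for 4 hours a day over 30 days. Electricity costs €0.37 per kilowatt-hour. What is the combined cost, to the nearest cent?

€32.19

gaming PC: Runtime = 8 h/day × 14 days = 112 h
gaming PC: 0.47 kW × 112 h = 52.64 kWh
portable induction hob: Runtime = 0.5 h/day × 40 days = 20 h
portable induction hob: 1.64 kW × 20 h = 32.8 kWh
Wi-Fi router: Runtime = 4 h/day × 30 days = 120 h
Wi-Fi router: 0.013 kW × 120 h = 1.56 kWh
Total energy = 87 kWh
Cost = 87 × €0.37 = €32.19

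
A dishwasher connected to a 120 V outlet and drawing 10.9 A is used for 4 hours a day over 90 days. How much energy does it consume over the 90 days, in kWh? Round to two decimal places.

Power = 10.9 A × 120 V = 1308 W = 1.308 kW
Runtime = 4 h/day × 90 days = 360 h
Energy = 1.308 kW × 360 h = 470.88 kWh

470.88 kWh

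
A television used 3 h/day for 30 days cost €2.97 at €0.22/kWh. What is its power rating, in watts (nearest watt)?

Energy = €2.97 ÷ €0.22/kWh = 13.5 kWh
Runtime = 3 h/day × 30 days = 90 h
Power = 13.5 kWh ÷ 90 h = 0.15 kW = 150 W

150 W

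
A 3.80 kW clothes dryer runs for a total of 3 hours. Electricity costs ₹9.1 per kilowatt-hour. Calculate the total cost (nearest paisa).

Energy = 3.8 kW × 3 h = 11.4 kWh
Cost = 11.4 kWh × ₹9.1/kWh = ₹103.74

₹103.74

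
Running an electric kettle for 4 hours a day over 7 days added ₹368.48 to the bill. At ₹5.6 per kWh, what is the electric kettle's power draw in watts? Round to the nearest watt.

2350 W

Energy = ₹368.48 ÷ ₹5.6/kWh = 65.8 kWh
Runtime = 4 h/day × 7 days = 28 h
Power = 65.8 kWh ÷ 28 h = 2.35 kW = 2350 W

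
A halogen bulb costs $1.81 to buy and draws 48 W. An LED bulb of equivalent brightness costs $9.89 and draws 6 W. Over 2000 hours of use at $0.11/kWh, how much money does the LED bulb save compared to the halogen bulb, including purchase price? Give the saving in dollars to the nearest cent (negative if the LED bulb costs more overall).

$1.16

halogen bulb: $1.81 + (48/1000) kW × 2000 h × $0.11 = $1.81 + $10.56 = $12.37
LED bulb: $9.89 + (6/1000) kW × 2000 h × $0.11 = $9.89 + $1.32 = $11.21
Saving = $12.37 − $11.21 = $1.16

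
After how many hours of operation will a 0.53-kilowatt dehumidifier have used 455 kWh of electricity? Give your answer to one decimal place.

858.5 h

Hours = 455 kWh ÷ 0.53 kW = 858.5 h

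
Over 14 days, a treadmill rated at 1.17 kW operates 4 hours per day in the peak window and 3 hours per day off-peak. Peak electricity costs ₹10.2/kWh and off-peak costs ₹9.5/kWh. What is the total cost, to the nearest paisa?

₹1135.13

Peak energy = 1.17 kW × 4 h × 14 = 65.52 kWh
Off-peak energy = 1.17 kW × 3 h × 14 = 49.14 kWh
Cost = 65.52 × ₹10.2 + 49.14 × ₹9.5 = ₹668.304 + ₹466.83 = ₹1135.13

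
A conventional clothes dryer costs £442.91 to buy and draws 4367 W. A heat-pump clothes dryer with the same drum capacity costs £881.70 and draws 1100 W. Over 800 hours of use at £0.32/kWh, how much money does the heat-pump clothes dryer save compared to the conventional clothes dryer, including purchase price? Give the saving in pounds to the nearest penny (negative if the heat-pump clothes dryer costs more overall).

conventional clothes dryer: £442.91 + (4367/1000) kW × 800 h × £0.32 = £442.91 + £1117.952 = £1560.862
heat-pump clothes dryer: £881.70 + (1100/1000) kW × 800 h × £0.32 = £881.70 + £281.6 = £1163.3
Saving = £1560.862 − £1163.3 = £397.562 → £397.56

£397.56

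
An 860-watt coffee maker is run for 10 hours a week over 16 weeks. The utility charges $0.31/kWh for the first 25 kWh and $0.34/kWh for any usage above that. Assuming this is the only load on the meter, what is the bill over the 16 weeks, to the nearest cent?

Runtime = 10 h/week × 16 weeks = 160 h
Energy = 0.86 kW × 160 h = 137.6 kWh
Tier 1 (0–25 kWh): 25 × $0.31 = $7.75
Above 25 kWh: 112.6 × $0.34 = $38.284
Bill = $46.03

$46.03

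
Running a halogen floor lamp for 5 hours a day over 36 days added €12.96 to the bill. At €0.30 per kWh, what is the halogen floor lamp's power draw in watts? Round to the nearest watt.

Energy = €12.96 ÷ €0.30/kWh = 43.2 kWh
Runtime = 5 h/day × 36 days = 180 h
Power = 43.2 kWh ÷ 180 h = 0.24 kW = 240 W

240 W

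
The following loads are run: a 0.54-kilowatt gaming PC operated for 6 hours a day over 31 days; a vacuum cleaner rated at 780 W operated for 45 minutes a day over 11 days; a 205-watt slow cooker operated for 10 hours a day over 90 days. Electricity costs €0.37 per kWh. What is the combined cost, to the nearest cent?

gaming PC: Runtime = 6 h/day × 31 days = 186 h
gaming PC: 0.54 kW × 186 h = 100.44 kWh
vacuum cleaner: Runtime = 45 min × 11 = 495 min = 8.25 h
vacuum cleaner: 0.78 kW × 8.25 h = 6.435 kWh
slow cooker: Runtime = 10 h/day × 90 days = 900 h
slow cooker: 0.205 kW × 900 h = 184.5 kWh
Total energy = 291.375 kWh
Cost = 291.375 × €0.37 = €107.81

€107.81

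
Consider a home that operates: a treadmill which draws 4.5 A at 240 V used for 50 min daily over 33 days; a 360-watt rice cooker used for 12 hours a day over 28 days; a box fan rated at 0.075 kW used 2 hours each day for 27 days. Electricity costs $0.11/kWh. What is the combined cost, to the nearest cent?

treadmill: Power = 4.5 A × 240 V = 1080 W = 1.08 kW
treadmill: Runtime = 50 min × 33 = 1650 min = 27.5 h
treadmill: 1.08 kW × 27.5 h = 29.7 kWh
rice cooker: Runtime = 12 h/day × 28 days = 336 h
rice cooker: 0.36 kW × 336 h = 120.96 kWh
box fan: Runtime = 2 h/day × 27 days = 54 h
box fan: 0.075 kW × 54 h = 4.05 kWh
Total energy = 154.71 kWh
Cost = 154.71 × $0.11 = $17.02

$17.02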